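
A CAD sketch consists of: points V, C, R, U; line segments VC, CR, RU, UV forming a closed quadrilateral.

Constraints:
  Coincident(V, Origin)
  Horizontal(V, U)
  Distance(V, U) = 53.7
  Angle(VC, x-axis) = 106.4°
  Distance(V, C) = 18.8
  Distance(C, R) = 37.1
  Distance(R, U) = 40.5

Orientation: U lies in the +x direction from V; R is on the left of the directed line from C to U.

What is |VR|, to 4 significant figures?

43.28

V is at the origin; VU is horizontal with |VU| = 53.7 and U in +x, so U = (53.7, 0). VC runs at 106.4° with |VC| = 18.8, so C = (-5.308, 18.04). R is determined by |CR| = 37.1 and |RU| = 40.5 together: it lies at the intersection of circle(C, 37.1) and circle(U, 40.5). With |CU| = 61.70, the foot of the radical line on CU is 28.71 from C and the perpendicular offset is √(37.1² − 28.71²) = 23.49. Taking the left-of-CU solution: R = (29.02, 32.11).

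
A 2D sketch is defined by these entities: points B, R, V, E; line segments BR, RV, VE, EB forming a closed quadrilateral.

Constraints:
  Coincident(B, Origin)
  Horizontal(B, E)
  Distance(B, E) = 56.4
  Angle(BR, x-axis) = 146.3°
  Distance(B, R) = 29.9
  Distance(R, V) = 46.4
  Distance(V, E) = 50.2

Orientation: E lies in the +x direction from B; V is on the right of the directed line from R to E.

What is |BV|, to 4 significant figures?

17.74

B is at the origin; BE is horizontal with |BE| = 56.4 and E in +x, so E = (56.4, 0). BR runs at 146.3° with |BR| = 29.9, so R = (-24.88, 16.59). V is determined by |RV| = 46.4 and |VE| = 50.2 together: it lies at the intersection of circle(R, 46.4) and circle(E, 50.2). With |RE| = 82.95, the foot of the radical line on RE is 39.26 from R and the perpendicular offset is √(46.4² − 39.26²) = 24.73. Taking the right-of-RE solution: V = (8.649, -15.49).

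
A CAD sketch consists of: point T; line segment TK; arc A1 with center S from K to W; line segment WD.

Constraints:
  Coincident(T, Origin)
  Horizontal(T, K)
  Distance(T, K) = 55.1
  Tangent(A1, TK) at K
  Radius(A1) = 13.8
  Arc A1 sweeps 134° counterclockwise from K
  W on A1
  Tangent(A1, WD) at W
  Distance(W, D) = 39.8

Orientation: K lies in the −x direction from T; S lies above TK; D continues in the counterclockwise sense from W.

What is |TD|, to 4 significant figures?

89.49

T is at the origin; TK is horizontal with |TK| = 55.1 and K on the −x side, so K = (-55.10, 0.000). Since A1 is tangent to TK there, SK ⟂ TK, so S = K + (0, 13.8) = (-55.10, 13.80). On A1, K sits at bearing -90° from S; a 134° counterclockwise sweep puts W at bearing 44°, so W = S + 13.8·(cos 44°, sin 44°) = (-45.17, 23.39). The tangent condition forces SW to be normal to WD, so WD runs along (−sin 44°, cos 44°); with |WD| = 39.8, D = (-72.82, 52.02). Then |TD| = |D − T| = 89.49.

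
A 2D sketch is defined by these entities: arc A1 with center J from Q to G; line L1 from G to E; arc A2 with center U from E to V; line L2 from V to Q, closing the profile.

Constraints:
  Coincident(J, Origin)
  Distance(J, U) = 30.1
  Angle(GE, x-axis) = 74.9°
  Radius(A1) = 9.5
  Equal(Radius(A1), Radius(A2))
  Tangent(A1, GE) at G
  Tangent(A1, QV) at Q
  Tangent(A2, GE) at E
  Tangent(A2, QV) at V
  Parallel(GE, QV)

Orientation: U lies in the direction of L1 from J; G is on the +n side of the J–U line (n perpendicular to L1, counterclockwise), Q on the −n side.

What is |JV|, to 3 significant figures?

31.6

Tangency of A1 to both parallel lines with radius 9.5 puts G and Q at J ± 9.5·n: G = (-9.17, 2.47), Q = (9.17, -2.47). Equal radii place E and V the same way about U: E = U + 9.5·n = (-1.33, 31.5), V = U − 9.5·n = (17.0, 26.6). Then |JV| = |V − J| = 31.6.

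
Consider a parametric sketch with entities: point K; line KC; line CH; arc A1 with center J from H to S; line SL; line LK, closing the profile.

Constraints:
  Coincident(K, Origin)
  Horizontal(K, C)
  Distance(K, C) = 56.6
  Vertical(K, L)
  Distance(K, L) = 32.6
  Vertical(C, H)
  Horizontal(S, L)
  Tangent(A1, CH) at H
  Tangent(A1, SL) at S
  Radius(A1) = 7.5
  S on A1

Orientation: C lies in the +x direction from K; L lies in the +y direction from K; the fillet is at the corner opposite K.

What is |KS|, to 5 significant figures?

58.937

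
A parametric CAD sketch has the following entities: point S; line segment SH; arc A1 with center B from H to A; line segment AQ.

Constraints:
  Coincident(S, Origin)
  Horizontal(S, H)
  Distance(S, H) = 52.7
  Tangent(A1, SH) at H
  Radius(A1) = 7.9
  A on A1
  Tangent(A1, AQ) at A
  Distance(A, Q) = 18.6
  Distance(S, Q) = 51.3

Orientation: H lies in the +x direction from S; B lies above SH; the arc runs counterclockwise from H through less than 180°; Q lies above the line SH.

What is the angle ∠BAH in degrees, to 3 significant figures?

20.9°

Checks: ∠(BH, HS) = 90.00° ✓; |BH| = 7.900 ✓; |BA| = 7.900 ✓; ∠(BA, AQ) = 90.00° ✓; |AQ| = 18.60 ✓; |SQ| = 51.30 ✓.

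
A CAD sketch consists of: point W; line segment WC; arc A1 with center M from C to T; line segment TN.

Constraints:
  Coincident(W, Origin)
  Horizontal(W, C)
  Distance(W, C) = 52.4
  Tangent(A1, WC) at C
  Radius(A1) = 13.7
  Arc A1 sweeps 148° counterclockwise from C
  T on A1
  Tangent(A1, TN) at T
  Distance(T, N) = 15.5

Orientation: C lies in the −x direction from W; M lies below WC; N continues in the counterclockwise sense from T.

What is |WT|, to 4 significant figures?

64.81

W is at the origin; W and C share the same y with |WC| = 52.4 and C on the −x side, so C = (-52.40, 0.000). A1 meets WC tangentially, so MC is at right angles to WC, so M = C + (0, -13.7) = (-52.40, -13.70). On A1, C sits at bearing 90° from M; a 148° counterclockwise sweep puts T at bearing 238°, so T = M + 13.7·(cos 238°, sin 238°) = (-59.66, -25.32). Then |WT| = |T − W| = 64.81.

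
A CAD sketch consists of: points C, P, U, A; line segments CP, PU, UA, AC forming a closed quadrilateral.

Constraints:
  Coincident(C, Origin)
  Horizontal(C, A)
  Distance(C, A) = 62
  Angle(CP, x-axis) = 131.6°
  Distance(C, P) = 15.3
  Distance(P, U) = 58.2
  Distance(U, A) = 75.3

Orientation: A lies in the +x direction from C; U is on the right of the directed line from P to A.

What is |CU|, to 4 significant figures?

45.52

C is at the origin; C and A share the same y with |CA| = 62.0 and A in +x, so A = (62.0, 0). CP runs at 131.6° with |CP| = 15.3, so P = (-10.16, 11.44). U is determined by |PU| = 58.2 and |UA| = 75.3 together: it lies at the intersection of circle(P, 58.2) and circle(A, 75.3). With |PA| = 73.06, the foot of the radical line on PA is 20.91 from P and the perpendicular offset is √(58.2² − 20.91²) = 54.32. Taking the right-of-PA solution: U = (1.985, -45.48).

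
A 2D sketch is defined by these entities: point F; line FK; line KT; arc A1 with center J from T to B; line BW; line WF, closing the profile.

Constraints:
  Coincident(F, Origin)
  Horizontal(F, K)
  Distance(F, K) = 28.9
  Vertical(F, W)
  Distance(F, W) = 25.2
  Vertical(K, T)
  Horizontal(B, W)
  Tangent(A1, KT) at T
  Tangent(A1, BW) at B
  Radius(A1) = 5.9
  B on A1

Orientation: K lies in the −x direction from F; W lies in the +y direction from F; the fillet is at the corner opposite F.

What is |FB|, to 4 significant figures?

34.12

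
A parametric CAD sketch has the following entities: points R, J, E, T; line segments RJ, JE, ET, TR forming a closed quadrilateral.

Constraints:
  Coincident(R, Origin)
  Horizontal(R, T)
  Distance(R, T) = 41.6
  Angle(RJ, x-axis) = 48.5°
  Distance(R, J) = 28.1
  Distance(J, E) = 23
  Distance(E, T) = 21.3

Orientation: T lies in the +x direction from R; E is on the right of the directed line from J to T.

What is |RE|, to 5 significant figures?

20.471

Checks: |JE| = 23.00 ✓; |ET| = 21.30 ✓.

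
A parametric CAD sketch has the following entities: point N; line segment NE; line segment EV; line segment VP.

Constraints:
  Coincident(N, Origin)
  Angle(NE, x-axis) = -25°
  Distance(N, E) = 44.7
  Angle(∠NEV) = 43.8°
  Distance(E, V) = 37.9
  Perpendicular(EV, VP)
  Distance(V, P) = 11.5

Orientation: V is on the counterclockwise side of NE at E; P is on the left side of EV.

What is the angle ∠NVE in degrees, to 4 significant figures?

79.67°

N is at the origin; NE runs at -25.0° with length 44.7, so E = 44.7·(cos -25.0°, sin -25.0°) = (40.51, -18.89). ∠NEV = 43.8°, so EV runs at -25.0° + (180° − 43.8°) = 111.2° from the x-axis; with |EV| = 37.9, V = E + 37.9·(cos 111.2°, sin 111.2°) = (26.81, 16.44). Then cos ∠NVE = VN·VE / (|VN||VE|), giving 79.67°.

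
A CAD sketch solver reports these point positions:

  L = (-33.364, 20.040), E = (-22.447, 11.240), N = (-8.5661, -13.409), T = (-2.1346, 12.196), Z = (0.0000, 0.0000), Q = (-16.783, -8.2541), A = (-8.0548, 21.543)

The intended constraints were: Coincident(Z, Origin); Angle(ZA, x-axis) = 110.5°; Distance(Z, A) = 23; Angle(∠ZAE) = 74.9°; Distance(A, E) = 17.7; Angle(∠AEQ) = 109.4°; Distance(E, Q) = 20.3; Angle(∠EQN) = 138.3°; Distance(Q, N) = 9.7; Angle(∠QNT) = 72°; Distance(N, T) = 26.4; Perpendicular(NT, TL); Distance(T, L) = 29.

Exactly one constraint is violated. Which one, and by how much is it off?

Distance(T, L) = 29 — off by 3.20.

Z = (0.00, 0.00) ✓; ZA at 110.5° ✓; |ZA| = 23.00 ✓; ∠ZAE = 74.90° ✓; |AE| = 17.70 ✓; ∠AEQ = 109.4° ✓; |EQ| = 20.30 ✓; ∠EQN = 138.3° ✓; |QN| = 9.700 ✓; ∠QNT = 72.00° ✓; |NT| = 26.40 ✓; ∠(NT, TL) = 90.00° ✓; |TL| = 32.20 ✗.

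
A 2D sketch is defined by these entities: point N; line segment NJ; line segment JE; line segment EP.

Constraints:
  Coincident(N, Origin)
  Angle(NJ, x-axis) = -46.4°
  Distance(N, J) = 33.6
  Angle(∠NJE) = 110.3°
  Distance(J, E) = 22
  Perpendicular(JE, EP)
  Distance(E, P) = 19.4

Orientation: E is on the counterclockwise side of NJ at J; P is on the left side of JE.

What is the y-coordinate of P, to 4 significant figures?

2.188

N is at the origin; NJ runs at -46.4° with length 33.6, so J = 33.6·(cos -46.4°, sin -46.4°) = (23.17, -24.33). ∠NJE = 110.3°, so JE runs at -46.4° + (180° − 110.3°) = 23.30° from the x-axis; with |JE| = 22.0, E = J + 22.0·(cos 23.30°, sin 23.30°) = (43.38, -15.63). The perpendicularity gives EP at right angles to JE; with |EP| = 19.4 on the left of JE, P = E + 19.4·(-0.3955, 0.9184) = (35.70, 2.188). So P.y = 2.188.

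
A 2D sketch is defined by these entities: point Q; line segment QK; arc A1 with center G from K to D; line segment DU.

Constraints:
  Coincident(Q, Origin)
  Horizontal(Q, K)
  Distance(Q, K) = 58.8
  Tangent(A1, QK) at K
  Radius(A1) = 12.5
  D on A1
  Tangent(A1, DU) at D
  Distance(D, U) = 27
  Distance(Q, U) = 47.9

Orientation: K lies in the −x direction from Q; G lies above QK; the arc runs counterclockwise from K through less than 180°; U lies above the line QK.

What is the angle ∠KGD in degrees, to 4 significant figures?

64.80°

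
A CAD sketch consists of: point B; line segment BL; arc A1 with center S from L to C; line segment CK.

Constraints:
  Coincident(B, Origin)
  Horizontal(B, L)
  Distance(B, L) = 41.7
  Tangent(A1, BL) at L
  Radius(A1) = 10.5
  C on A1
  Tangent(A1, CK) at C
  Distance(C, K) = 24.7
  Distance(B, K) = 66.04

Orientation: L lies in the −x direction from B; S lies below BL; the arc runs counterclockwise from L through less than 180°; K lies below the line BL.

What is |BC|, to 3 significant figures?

52.5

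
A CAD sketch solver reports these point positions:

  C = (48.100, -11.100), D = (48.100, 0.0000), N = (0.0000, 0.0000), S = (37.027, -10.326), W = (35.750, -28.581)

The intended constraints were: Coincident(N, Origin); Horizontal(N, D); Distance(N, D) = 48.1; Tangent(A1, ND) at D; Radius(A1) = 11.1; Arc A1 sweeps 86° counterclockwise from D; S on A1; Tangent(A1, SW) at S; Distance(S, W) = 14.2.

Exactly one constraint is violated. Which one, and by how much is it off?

Distance(S, W) = 14.2 — off by 4.10.

N = (0.00, 0.00) ✓; N.y = 0.00, D.y = 0.00 ✓; |ND| = 48.10 ✓; ∠(CD, DN) = 90.00° ✓; |CD| = 11.10 ✓; bearing(C→S) − bearing(C→D) = 86.00° ✓; |CS| = 11.10 ✓; ∠(CS, SW) = 90.00° ✓; |SW| = 18.30 ✗.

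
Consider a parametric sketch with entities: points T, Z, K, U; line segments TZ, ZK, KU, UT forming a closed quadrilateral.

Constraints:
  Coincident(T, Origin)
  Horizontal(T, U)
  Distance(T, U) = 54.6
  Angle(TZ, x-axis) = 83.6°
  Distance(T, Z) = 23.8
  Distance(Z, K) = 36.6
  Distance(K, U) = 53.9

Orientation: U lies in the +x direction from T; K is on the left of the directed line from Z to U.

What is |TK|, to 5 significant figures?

56.579

Checks: |ZK| = 36.60 ✓; |KU| = 53.90 ✓.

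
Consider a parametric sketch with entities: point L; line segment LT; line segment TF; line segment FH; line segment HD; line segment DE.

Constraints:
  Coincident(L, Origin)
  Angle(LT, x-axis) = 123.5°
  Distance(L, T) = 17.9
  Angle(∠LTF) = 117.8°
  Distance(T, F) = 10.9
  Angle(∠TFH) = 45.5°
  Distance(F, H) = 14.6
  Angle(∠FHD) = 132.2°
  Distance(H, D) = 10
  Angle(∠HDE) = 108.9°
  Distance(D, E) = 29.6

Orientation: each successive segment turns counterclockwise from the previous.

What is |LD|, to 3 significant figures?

5.90

L is at the origin; LT runs at 123.5° with length 17.9, so T = (-9.88, 14.9). ∠LTF = 117.8° gives TF at -174° from the x-axis; with |TF| = 10.9, F = (-20.7, 13.8). ∠TFH = 45.5° gives FH at -39.8° from the x-axis; with |FH| = 14.6, H = (-9.51, 4.50). ∠FHD = 132.2° gives HD at 8.00° from the x-axis; with |HD| = 10.0, D = (0.394, 5.89). Then |LD| = |D − L| = 5.90.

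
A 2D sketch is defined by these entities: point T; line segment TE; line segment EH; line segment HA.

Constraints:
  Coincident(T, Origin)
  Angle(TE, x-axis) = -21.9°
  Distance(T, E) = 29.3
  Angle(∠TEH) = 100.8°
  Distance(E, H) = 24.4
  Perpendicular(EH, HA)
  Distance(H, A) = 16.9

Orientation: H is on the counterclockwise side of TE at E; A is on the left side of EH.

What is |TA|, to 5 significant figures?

32.165

T is at the origin; TE runs at -21.9° with length 29.3, so E = 29.3·(cos -21.9°, sin -21.9°) = (27.186, -10.929). ∠TEH = 100.8°, so EH runs at -21.9° + (180° − 100.8°) = 57.300° from the x-axis; with |EH| = 24.4, H = E + 24.4·(cos 57.300°, sin 57.300°) = (40.367, 9.6043). EH is perpendicular to HA; with |HA| = 16.9 on the left of EH, A = H + 16.9·(-0.84151, 0.54024) = (26.146, 18.734). Then |TA| = |A − T| = 32.165.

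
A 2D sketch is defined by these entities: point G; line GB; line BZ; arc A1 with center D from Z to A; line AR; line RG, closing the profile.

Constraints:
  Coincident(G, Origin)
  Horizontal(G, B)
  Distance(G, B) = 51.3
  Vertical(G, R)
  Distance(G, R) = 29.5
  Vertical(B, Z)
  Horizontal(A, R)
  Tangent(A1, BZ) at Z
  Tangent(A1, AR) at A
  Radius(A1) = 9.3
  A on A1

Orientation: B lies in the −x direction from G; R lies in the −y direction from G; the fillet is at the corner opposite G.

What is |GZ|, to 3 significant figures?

55.1

G is at the origin; G and B share the same y with |GB| = 51.3 and B on the −x side, so B = (-51.3, 0.00). GR is vertical with |GR| = 29.5 and R on the −y side, so R = (0.00, -29.5). The virtual corner opposite G is at (-51.3, -29.5). The tangent condition forces DZ to be normal to BZ and tangency of A1 to AR means the radius DA is perpendicular to AR, with radius 9.3, so the center D sits 9.3 in from both sides at D = (-42.0, -20.2). That places the tangent points at Z = (-51.3, -20.2) on BZ and A = (-42.0, -29.5) on AR. Then |GZ| = |Z − G| = 55.1.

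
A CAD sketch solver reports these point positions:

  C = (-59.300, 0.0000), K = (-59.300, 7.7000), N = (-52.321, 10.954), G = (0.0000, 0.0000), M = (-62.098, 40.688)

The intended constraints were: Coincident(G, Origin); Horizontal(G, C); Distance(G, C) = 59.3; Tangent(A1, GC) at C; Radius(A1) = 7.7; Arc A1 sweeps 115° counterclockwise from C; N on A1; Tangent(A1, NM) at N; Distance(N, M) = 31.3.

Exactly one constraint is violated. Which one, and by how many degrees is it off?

Tangent(A1, NM) at N — off by 6.80°.

G = (0.00, 0.00) ✓; G.y = 0.00, C.y = 0.00 ✓; |GC| = 59.30 ✓; ∠(KC, CG) = 90.00° ✓; |KC| = 7.700 ✓; bearing(K→N) − bearing(K→C) = 115.0° ✓; |KN| = 7.700 ✓; ∠(KN, NM) = 96.80° ✗; |NM| = 31.30 ✓.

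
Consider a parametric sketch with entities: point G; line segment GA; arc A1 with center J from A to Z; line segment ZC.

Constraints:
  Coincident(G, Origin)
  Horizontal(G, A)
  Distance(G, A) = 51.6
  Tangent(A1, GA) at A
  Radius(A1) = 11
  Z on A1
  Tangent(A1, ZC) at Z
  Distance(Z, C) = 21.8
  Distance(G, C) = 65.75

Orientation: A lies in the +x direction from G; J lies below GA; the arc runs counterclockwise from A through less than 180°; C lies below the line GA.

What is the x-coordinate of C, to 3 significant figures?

55.6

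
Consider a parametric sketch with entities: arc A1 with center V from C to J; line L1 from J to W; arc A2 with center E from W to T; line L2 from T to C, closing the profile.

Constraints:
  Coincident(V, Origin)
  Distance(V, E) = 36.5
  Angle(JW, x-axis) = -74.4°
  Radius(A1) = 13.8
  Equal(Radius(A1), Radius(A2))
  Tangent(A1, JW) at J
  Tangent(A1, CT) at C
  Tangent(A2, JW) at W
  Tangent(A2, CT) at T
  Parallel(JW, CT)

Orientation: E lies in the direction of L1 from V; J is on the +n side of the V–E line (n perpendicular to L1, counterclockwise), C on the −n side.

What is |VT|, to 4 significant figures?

39.02

The slot axis is L1's direction at -74.4°, so u = (cos -74.4°, sin -74.4°) = (0.2689, -0.9632) and n = (−sin -74.4°, cos -74.4°) = (0.9632, 0.2689). V is at the origin and E lies 36.5 along u from V, so E = 36.5·u = (9.816, -35.16). Tangency of A1 to both parallel lines with radius 13.8 puts J and C at V ± 13.8·n: J = (13.29, 3.711), C = (-13.29, -3.711). Equal radii place W and T the same way about E: W = E + 13.8·n = (23.11, -31.44), T = E − 13.8·n = (-3.476, -38.87). Then |VT| = |T − V| = 39.02.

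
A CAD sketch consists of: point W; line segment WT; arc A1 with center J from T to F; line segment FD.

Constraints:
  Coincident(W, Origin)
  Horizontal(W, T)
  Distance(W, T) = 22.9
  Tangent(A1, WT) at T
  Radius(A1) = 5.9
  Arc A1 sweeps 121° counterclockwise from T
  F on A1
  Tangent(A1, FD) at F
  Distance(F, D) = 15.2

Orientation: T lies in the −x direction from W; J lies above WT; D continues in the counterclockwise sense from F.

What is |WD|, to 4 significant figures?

33.79

W is at the origin; W and T share the same y with |WT| = 22.9 and T on the −x side, so T = (-22.90, 0.000). Tangency of A1 to WT means the radius JT is perpendicular to WT, so J = T + (0, 5.9) = (-22.90, 5.900). On A1, T sits at bearing -90° from J; a 121° counterclockwise sweep puts F at bearing 31°, so F = J + 5.9·(cos 31°, sin 31°) = (-17.84, 8.939). Since A1 is tangent to FD there, JF ⟂ FD, so FD runs along (−sin 31°, cos 31°); with |FD| = 15.2, D = (-25.67, 21.97). Then |WD| = |D − W| = 33.79.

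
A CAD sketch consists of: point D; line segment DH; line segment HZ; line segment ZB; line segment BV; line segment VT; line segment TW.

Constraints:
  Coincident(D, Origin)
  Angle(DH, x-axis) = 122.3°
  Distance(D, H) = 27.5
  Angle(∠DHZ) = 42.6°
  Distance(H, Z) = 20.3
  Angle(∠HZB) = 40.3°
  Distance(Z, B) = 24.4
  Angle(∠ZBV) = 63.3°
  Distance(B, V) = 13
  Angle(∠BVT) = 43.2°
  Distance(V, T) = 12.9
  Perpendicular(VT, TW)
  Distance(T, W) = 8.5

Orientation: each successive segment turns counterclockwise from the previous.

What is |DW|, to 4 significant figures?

15.52

D is at the origin; DH runs at 122.3° with length 27.5, so H = (-14.69, 23.24). ∠DHZ = 42.6° gives HZ at -100.3° from the x-axis; with |HZ| = 20.3, Z = (-18.32, 3.272). ∠HZB = 40.3° gives ZB at 39.40° from the x-axis; with |ZB| = 24.4, B = (0.5303, 18.76). ∠ZBV = 63.3° gives BV at 156.1° from the x-axis; with |BV| = 13.0, V = (-11.35, 24.03). ∠BVT = 43.2° gives VT at -67.10° from the x-axis; with |VT| = 12.9, T = (-6.335, 12.14). The perpendicularity gives TW at right angles to VT, so TW runs at 22.90°; with |TW| = 8.5, W = (1.495, 15.45). Then |DW| = |W − D| = 15.52.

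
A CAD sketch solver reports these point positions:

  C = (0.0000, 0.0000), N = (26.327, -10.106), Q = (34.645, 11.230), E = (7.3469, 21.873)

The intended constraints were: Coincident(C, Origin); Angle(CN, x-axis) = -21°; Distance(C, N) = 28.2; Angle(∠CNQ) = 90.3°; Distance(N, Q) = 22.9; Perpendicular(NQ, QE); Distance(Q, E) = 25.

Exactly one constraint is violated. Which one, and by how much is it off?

Distance(Q, E) = 25 — off by 4.30.

C = (0.00, 0.00) ✓; CN at -21.00° ✓; |CN| = 28.20 ✓; ∠CNQ = 90.30° ✓; |NQ| = 22.90 ✓; ∠(NQ, QE) = 90.00° ✓; |QE| = 29.30 ✗.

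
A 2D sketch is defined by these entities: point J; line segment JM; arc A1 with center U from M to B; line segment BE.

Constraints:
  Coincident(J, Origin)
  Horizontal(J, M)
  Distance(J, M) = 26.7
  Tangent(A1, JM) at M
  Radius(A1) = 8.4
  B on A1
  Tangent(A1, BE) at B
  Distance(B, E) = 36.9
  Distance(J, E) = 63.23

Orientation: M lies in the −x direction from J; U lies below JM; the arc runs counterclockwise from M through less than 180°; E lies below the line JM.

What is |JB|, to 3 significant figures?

34.5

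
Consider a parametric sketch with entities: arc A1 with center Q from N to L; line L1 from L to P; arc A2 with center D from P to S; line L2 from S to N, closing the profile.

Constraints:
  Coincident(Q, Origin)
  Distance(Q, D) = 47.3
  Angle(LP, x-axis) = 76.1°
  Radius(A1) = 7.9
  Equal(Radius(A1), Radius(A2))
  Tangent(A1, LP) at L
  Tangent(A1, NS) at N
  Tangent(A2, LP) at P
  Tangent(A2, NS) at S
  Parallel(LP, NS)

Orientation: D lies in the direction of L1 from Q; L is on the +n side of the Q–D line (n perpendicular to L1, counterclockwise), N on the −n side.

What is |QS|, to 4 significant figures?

47.96

The slot axis is L1's direction at 76.1°, so u = (cos 76.1°, sin 76.1°) = (0.2402, 0.9707) and n = (−sin 76.1°, cos 76.1°) = (-0.9707, 0.2402). Q is at the origin and D lies 47.3 along u from Q, so D = 47.3·u = (11.36, 45.91). Tangency of A1 to both parallel lines with radius 7.9 puts L and N at Q ± 7.9·n: L = (-7.669, 1.898), N = (7.669, -1.898). Equal radii place P and S the same way about D: P = D + 7.9·n = (3.694, 47.81), S = D − 7.9·n = (19.03, 44.02). Then |QS| = |S − Q| = 47.96.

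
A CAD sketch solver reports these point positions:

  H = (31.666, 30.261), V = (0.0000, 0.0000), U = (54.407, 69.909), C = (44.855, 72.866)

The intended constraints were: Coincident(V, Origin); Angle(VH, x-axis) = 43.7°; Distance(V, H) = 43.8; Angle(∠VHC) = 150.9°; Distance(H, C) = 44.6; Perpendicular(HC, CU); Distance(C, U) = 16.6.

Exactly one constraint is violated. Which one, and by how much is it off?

Distance(C, U) = 16.6 — off by 6.60.

V = (0.00, 0.00) ✓; VH at 43.70° ✓; |VH| = 43.80 ✓; ∠VHC = 150.9° ✓; |HC| = 44.60 ✓; ∠(HC, CU) = 90.00° ✓; |CU| = 9.999 ✗.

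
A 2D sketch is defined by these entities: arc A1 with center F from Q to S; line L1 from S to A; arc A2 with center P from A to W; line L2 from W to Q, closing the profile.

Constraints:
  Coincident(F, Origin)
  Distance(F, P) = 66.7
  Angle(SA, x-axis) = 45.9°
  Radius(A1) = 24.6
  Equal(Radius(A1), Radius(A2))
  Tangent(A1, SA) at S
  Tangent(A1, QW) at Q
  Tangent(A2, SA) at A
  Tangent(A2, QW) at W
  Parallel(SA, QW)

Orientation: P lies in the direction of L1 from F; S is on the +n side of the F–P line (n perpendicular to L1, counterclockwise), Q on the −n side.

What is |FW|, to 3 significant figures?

71.1

The slot axis is L1's direction at 45.9°, so u = (cos 45.9°, sin 45.9°) = (0.696, 0.718) and n = (−sin 45.9°, cos 45.9°) = (-0.718, 0.696). F is at the origin and P lies 66.7 along u from F, so P = 66.7·u = (46.4, 47.9). Tangency of A1 to both parallel lines with radius 24.6 puts S and Q at F ± 24.6·n: S = (-17.7, 17.1), Q = (17.7, -17.1). Equal radii place A and W the same way about P: A = P + 24.6·n = (28.8, 65.0), W = P − 24.6·n = (64.1, 30.8). Then |FW| = |W − F| = 71.1.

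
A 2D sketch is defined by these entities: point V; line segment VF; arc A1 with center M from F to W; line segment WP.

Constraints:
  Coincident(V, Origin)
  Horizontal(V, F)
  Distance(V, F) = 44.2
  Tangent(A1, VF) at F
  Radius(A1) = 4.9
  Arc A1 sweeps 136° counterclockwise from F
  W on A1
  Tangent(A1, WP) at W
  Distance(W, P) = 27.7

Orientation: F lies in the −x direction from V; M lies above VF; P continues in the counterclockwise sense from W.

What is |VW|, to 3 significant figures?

41.7

V is at the origin; VF is horizontal with |VF| = 44.2 and F on the −x side, so F = (-44.2, 0.00). Since A1 is tangent to VF there, MF ⟂ VF, so M = F + (0, 4.9) = (-44.2, 4.90). On A1, F sits at bearing -90° from M; a 136° counterclockwise sweep puts W at bearing 46°, so W = M + 4.9·(cos 46°, sin 46°) = (-40.8, 8.42). Then |VW| = |W − V| = 41.7.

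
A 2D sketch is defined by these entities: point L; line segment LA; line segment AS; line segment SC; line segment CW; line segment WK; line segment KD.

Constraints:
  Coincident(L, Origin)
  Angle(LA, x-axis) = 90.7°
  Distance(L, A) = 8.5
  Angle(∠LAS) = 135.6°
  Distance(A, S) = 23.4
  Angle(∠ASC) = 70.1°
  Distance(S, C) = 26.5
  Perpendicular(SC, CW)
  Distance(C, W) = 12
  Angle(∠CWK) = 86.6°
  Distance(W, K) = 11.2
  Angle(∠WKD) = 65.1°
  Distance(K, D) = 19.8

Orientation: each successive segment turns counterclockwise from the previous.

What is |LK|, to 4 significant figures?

14.36

L is at the origin; LA runs at 90.7° with length 8.5, so A = (-0.1038, 8.499). ∠LAS = 135.6° gives AS at 135.1° from the x-axis; with |AS| = 23.4, S = (-16.68, 25.02). ∠ASC = 70.1° gives SC at -115.0° from the x-axis; with |SC| = 26.5, C = (-27.88, 0.9996). SC ⟂ CW, so CW runs at -25.00°; with |CW| = 12.0, W = (-17.00, -4.072). ∠CWK = 86.6° gives WK at 68.40° from the x-axis; with |WK| = 11.2, K = (-12.88, 6.342). Then |LK| = |K − L| = 14.36.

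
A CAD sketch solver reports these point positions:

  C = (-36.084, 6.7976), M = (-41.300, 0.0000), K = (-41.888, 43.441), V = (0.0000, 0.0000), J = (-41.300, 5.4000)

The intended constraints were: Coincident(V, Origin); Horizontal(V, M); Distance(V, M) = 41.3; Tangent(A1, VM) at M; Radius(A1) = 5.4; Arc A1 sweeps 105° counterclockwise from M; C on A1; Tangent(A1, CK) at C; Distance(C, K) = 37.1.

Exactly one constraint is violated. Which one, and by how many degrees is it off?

Tangent(A1, CK) at C — off by 6.00°.

V = (0.00, 0.00) ✓; V.y = 0.00, M.y = 0.00 ✓; |VM| = 41.30 ✓; ∠(JM, MV) = 90.00° ✓; |JM| = 5.400 ✓; bearing(J→C) − bearing(J→M) = 105.0° ✓; |JC| = 5.400 ✓; ∠(JC, CK) = 96.00° ✗; |CK| = 37.10 ✓.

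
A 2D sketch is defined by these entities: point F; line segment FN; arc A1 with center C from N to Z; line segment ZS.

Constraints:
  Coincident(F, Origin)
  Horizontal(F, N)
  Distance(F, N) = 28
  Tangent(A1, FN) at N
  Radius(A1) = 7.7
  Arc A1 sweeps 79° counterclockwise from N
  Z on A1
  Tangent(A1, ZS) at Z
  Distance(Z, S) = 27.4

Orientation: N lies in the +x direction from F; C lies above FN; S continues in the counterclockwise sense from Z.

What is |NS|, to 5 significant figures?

35.509

On A1, N sits at bearing -90° from C; a 79° counterclockwise sweep puts Z at bearing -11°, so Z = C + 7.7·(cos -11°, sin -11°) = (35.559, 6.2308). Since A1 is tangent to ZS there, CZ ⟂ ZS, so ZS runs along (−sin -11°, cos -11°); with |ZS| = 27.4, S = (40.787, 33.127). Then |NS| = |S − N| = 35.509.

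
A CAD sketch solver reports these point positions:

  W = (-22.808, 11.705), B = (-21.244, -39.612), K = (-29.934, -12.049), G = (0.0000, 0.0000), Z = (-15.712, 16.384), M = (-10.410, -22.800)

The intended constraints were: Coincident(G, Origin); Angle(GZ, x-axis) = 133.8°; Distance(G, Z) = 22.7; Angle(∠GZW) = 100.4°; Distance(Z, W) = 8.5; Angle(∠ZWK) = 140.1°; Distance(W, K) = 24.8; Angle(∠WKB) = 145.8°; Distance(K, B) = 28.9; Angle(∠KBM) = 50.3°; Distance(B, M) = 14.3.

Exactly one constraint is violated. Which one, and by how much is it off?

Distance(B, M) = 14.3 — off by 5.70.

G = (0.00, 0.00) ✓; GZ at 133.8° ✓; |GZ| = 22.70 ✓; ∠GZW = 100.4° ✓; |ZW| = 8.500 ✓; ∠ZWK = 140.1° ✓; |WK| = 24.80 ✓; ∠WKB = 145.8° ✓; |KB| = 28.90 ✓; ∠KBM = 50.30° ✓; |BM| = 20.00 ✗.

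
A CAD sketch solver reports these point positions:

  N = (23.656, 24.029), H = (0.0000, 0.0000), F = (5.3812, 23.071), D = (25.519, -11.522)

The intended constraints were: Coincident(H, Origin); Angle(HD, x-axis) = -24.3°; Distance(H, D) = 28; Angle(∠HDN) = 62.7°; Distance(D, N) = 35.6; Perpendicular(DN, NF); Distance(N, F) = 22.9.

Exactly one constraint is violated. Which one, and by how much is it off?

Distance(N, F) = 22.9 — off by 4.60.

H = (0.00, 0.00) ✓; HD at -24.30° ✓; |HD| = 28.00 ✓; ∠HDN = 62.70° ✓; |DN| = 35.60 ✓; ∠(DN, NF) = 90.00° ✓; |NF| = 18.30 ✗.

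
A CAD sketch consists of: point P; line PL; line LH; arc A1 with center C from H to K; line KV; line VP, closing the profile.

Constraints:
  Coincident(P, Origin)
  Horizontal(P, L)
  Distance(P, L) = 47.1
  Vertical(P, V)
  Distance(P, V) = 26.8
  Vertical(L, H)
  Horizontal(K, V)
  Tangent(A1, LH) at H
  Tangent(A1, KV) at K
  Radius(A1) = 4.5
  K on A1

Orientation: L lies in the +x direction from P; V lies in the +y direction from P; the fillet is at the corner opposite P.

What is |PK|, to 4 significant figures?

50.33

P is at the origin; PL is horizontal with |PL| = 47.1 and L on the +x side, so L = (47.10, 0.000). PV is vertical with |PV| = 26.8 and V on the +y side, so V = (0.000, 26.80). The virtual corner opposite P is at (47.10, 26.80). Since A1 is tangent to LH there, CH ⟂ LH and the tangent condition forces CK to be normal to KV, with radius 4.5, so the center C sits 4.5 in from both sides at C = (42.60, 22.30). That places the tangent points at H = (47.10, 22.30) on LH and K = (42.60, 26.80) on KV. Then |PK| = |K − P| = 50.33.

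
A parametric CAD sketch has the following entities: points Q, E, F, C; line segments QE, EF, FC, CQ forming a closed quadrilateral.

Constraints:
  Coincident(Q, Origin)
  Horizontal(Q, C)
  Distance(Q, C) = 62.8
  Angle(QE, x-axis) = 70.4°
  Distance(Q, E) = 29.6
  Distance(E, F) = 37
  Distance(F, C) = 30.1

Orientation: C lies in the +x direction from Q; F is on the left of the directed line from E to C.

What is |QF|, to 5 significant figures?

53.358

Checks: |EF| = 37.00 ✓; |FC| = 30.10 ✓.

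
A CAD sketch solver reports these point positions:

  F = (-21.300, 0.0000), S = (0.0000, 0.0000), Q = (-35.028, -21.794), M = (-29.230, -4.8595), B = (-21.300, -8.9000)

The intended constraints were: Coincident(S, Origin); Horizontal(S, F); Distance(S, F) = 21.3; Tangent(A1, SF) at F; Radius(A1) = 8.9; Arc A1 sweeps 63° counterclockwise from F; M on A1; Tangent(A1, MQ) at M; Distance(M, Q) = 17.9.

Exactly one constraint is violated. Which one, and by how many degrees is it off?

Tangent(A1, MQ) at M — off by 8.10°.

S = (0.00, 0.00) ✓; S.y = 0.00, F.y = 0.00 ✓; |SF| = 21.30 ✓; ∠(BF, FS) = 90.00° ✓; |BF| = 8.900 ✓; bearing(B→M) − bearing(B→F) = 63.00° ✓; |BM| = 8.900 ✓; ∠(BM, MQ) = 81.90° ✗; |MQ| = 17.90 ✓.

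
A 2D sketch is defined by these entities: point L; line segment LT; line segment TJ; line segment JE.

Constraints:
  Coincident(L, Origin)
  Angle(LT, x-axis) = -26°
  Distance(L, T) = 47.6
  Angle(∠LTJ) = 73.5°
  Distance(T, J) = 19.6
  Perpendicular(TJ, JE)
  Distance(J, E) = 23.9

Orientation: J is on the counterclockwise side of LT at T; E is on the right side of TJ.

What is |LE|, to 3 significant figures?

69.8

L is at the origin; LT runs at -26.0° with length 47.6, so T = 47.6·(cos -26.0°, sin -26.0°) = (42.8, -20.9). ∠LTJ = 73.5°, so TJ runs at -26.0° + (180° − 73.5°) = 80.5° from the x-axis; with |TJ| = 19.6, J = T + 19.6·(cos 80.5°, sin 80.5°) = (46.0, -1.54). TJ ⟂ JE; with |JE| = 23.9 on the right of TJ, E = J + 23.9·(0.986, -0.165) = (69.6, -5.48). Then |LE| = |E − L| = 69.8.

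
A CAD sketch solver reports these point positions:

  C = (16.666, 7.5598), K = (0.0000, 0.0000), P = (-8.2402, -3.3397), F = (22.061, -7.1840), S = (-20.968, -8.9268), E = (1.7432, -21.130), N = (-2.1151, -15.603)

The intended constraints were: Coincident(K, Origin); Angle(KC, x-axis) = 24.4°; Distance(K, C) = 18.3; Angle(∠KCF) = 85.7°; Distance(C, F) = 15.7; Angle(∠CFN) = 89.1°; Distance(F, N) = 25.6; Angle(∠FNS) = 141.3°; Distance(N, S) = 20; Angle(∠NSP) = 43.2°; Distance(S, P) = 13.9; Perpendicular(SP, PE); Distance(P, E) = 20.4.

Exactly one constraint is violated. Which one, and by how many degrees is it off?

Perpendicular(SP, PE) — off by 5.60°.

K = (0.00, 0.00) ✓; KC at 24.40° ✓; |KC| = 18.30 ✓; ∠KCF = 85.70° ✓; |CF| = 15.70 ✓; ∠CFN = 89.10° ✓; |FN| = 25.60 ✓; ∠FNS = 141.3° ✓; |NS| = 20.00 ✓; ∠NSP = 43.20° ✓; |SP| = 13.90 ✓; ∠(SP, PE) = 84.40° ✗; |PE| = 20.40 ✓.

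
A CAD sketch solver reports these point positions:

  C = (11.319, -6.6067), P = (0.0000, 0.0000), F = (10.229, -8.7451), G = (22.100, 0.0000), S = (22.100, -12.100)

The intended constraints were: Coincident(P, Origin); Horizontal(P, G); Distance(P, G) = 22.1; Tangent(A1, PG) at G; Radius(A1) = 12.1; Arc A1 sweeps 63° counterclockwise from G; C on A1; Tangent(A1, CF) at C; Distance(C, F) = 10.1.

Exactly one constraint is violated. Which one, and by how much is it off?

Distance(C, F) = 10.1 — off by 7.70.

P = (0.00, 0.00) ✓; P.y = 0.00, G.y = 0.00 ✓; |PG| = 22.10 ✓; ∠(SG, GP) = 90.00° ✓; |SG| = 12.10 ✓; bearing(S→C) − bearing(S→G) = 63.00° ✓; |SC| = 12.10 ✓; ∠(SC, CF) = 90.01° ✓; |CF| = 2.400 ✗.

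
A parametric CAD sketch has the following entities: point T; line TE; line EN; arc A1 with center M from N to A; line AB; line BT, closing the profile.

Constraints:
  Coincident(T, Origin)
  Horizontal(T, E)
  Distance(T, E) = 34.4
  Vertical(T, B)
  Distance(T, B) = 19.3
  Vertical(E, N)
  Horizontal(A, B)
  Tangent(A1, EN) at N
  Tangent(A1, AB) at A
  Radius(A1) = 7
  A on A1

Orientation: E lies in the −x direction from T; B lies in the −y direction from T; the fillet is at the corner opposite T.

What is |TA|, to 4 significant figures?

33.51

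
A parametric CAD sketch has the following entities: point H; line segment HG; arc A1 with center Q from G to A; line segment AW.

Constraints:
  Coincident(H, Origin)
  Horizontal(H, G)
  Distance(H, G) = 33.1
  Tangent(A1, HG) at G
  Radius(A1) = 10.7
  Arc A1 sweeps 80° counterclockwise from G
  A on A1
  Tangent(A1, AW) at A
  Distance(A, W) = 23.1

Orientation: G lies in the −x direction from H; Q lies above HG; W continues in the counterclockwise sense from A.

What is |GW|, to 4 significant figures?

34.78

On A1, G sits at bearing -90° from Q; an 80° counterclockwise sweep puts A at bearing -10°, so A = Q + 10.7·(cos -10°, sin -10°) = (-22.56, 8.842). Since A1 is tangent to AW there, QA ⟂ AW, so AW runs along (−sin -10°, cos -10°); with |AW| = 23.1, W = (-18.55, 31.59). Then |GW| = |W − G| = 34.78.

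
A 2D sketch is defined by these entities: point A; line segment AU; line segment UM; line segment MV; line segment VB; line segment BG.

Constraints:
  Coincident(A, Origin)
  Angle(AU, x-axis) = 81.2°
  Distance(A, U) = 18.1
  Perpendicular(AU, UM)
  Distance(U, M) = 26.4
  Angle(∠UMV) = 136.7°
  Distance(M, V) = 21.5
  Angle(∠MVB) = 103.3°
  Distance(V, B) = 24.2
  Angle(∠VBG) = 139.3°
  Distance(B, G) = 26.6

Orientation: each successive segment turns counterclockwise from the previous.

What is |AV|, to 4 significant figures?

42.18

AU ⟂ UM, so UM runs at 171.2°; with |UM| = 26.4, M = (-23.32, 21.93). ∠UMV = 136.7° gives MV at -145.5° from the x-axis; with |MV| = 21.5, V = (-41.04, 9.748). Then |AV| = |V − A| = 42.18.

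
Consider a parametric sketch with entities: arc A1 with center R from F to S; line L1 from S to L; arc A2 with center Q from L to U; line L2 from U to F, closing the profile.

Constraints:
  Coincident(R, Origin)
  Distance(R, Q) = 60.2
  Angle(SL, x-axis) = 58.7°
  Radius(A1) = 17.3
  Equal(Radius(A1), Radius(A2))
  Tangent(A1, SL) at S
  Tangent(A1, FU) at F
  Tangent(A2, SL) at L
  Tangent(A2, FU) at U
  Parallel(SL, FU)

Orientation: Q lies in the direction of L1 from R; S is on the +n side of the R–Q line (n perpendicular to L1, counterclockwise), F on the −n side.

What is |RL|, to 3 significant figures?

62.6

Tangency of A1 to both parallel lines with radius 17.3 puts S and F at R ± 17.3·n: S = (-14.8, 8.99), F = (14.8, -8.99). Equal radii place L and U the same way about Q: L = Q + 17.3·n = (16.5, 60.4), U = Q − 17.3·n = (46.1, 42.5). Then |RL| = |L − R| = 62.6.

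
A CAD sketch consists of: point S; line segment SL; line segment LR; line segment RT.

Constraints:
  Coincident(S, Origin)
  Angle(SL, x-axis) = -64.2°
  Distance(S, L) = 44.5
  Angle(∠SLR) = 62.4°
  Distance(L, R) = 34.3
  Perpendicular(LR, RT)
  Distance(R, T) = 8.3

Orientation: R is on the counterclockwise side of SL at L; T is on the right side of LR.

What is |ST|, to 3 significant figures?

49.7

∠SLR = 62.4°, so LR runs at -64.2° + (180° − 62.4°) = 53.4° from the x-axis; with |LR| = 34.3, R = L + 34.3·(cos 53.4°, sin 53.4°) = (39.8, -12.5). LR is perpendicular to RT; with |RT| = 8.3 on the right of LR, T = R + 8.3·(0.803, -0.596) = (46.5, -17.5). Then |ST| = |T − S| = 49.7.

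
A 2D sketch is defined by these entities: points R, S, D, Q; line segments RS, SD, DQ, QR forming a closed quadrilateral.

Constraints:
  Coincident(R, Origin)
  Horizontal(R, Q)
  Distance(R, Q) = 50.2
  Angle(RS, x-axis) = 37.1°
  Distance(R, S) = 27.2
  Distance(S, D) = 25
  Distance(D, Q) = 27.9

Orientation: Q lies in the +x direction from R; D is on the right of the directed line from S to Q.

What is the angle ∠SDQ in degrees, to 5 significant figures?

76.670°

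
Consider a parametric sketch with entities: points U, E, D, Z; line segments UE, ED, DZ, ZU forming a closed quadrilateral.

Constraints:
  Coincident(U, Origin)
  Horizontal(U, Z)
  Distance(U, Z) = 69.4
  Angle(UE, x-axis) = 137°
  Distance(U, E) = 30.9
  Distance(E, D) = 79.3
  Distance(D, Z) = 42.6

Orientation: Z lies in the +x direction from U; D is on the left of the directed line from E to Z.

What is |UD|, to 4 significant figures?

67.49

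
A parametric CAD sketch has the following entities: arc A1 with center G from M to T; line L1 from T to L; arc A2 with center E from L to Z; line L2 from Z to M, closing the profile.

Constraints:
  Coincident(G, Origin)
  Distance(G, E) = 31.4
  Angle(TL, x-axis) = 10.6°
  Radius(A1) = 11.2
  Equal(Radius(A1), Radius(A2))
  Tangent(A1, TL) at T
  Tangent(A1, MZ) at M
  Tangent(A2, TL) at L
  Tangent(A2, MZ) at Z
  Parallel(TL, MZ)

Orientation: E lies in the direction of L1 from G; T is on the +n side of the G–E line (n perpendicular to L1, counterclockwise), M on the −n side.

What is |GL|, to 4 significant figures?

33.34

Tangency of A1 to both parallel lines with radius 11.2 puts T and M at G ± 11.2·n: T = (-2.060, 11.01), M = (2.060, -11.01). Equal radii place L and Z the same way about E: L = E + 11.2·n = (28.80, 16.78), Z = E − 11.2·n = (32.92, -5.233). Then |GL| = |L − G| = 33.34.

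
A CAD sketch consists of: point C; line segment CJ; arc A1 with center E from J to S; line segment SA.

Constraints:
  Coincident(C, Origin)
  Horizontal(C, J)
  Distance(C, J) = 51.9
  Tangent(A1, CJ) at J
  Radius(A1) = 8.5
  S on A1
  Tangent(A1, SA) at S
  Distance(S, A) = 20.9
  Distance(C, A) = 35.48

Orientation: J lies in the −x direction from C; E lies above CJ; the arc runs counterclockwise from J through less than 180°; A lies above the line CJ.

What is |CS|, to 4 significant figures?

45.99

Checks: ∠(EJ, JC) = 90.00° ✓; |EJ| = 8.500 ✓; |ES| = 8.500 ✓; ∠(ES, SA) = 90.00° ✓; |SA| = 20.90 ✓; |CA| = 35.48 ✓.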